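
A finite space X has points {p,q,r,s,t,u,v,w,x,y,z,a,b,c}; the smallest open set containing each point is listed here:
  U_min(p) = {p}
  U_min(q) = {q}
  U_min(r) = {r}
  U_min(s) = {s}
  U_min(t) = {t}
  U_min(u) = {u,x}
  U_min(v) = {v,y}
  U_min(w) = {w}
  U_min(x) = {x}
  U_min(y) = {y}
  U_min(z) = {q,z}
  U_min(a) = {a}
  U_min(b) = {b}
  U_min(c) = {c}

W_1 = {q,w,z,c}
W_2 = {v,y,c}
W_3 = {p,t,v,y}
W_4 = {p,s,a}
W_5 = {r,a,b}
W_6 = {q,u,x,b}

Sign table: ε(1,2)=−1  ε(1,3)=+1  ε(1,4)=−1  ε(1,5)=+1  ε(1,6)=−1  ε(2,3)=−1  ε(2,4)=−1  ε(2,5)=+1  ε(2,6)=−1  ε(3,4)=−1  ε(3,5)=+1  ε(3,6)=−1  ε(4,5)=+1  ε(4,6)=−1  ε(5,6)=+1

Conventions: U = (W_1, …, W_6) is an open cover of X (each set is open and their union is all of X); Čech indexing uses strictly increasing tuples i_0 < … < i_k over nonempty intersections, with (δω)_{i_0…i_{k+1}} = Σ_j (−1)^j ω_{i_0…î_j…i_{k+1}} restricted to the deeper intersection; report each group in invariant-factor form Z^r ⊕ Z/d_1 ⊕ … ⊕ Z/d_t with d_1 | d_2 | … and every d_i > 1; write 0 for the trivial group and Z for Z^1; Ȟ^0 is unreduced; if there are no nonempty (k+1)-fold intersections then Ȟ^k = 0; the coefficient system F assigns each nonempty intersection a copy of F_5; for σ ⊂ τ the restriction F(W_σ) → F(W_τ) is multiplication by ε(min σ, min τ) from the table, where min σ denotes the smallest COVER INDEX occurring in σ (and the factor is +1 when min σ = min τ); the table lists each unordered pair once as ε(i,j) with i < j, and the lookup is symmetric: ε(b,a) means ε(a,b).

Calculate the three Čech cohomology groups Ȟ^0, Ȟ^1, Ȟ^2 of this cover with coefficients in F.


Ȟ^0(U;F) ≅ Z/5,  Ȟ^1(U;F) ≅ Z/5,  Ȟ^2(U;F) ≅ 0

intersection data:
  W12={c} W16={q} W23={v,y} W34={p} W45={a} W56={b}
C dims 6,6; δ0: rk_F5 5
Ȟ^0 = (6 − 5) − 0 = 1, so Ȟ^0 ≅ Z/5
Ȟ^1 = (6 − 0) − 5 = 1, so Ȟ^1 ≅ Z/5
Ȟ^2 = (0 − 0) − 0 = 0, so Ȟ^2 ≅ 0


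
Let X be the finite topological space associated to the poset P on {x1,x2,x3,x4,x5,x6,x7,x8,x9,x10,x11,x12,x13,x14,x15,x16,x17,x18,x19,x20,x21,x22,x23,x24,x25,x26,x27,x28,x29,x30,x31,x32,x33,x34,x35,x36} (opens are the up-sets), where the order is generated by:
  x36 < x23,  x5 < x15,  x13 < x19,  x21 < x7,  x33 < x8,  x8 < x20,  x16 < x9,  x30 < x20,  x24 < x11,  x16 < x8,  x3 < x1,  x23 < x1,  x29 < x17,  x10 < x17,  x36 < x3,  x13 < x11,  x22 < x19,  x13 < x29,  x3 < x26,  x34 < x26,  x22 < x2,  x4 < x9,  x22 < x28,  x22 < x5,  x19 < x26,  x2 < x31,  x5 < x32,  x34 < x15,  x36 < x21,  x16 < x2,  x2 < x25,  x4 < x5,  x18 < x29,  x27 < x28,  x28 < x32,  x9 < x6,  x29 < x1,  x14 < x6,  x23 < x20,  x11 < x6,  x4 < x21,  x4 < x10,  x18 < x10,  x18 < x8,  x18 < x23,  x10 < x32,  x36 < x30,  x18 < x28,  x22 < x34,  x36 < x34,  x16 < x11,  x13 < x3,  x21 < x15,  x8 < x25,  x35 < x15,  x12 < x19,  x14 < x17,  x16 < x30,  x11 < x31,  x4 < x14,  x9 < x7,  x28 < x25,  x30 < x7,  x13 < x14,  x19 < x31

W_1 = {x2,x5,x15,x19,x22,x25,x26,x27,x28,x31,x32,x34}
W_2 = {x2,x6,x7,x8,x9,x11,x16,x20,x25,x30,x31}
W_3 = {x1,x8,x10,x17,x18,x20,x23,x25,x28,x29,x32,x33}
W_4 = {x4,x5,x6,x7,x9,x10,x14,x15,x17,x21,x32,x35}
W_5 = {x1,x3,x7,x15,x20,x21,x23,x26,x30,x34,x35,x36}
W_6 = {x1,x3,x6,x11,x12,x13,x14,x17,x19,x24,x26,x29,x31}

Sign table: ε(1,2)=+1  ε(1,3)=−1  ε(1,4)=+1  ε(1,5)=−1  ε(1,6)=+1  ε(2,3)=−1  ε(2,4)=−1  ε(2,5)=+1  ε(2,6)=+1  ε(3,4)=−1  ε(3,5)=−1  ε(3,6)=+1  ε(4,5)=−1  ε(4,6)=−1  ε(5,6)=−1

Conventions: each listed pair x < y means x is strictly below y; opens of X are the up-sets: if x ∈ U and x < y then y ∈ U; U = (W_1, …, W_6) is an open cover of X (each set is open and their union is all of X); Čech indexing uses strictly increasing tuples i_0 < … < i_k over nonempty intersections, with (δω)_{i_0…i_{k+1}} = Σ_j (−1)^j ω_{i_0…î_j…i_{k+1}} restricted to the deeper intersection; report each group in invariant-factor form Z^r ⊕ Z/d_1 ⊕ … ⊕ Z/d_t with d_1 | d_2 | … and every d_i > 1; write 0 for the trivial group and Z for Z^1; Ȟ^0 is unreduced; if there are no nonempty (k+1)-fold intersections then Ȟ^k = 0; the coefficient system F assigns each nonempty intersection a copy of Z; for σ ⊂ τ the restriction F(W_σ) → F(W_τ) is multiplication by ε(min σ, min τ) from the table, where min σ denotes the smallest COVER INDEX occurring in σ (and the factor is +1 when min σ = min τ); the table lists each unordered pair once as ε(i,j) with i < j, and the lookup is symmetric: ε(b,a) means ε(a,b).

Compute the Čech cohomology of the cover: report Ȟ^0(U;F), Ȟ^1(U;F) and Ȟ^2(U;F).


nerve simplices:
  W12={x2,x25,x31} W13={x25,x28,x32} W14={x5,x15,x32} W15={x15,x26,x34} W16={x19,x26,x31} W23={x8,x20,x25} W24={x6,x7,x9} W25={x7,x20,x30} W26={x6,x11,x31} W34={x10,x17,x32} W35={x1,x20,x23} W36={x1,x17,x29} W45={x7,x15,x21,x35} W46={x6,x14,x17} W56={x1,x3,x26}
  W123={x25} W126={x31} W134={x32} W145={x15} W156={x26} W235={x20} W245={x7} W246={x6} W346={x17} W356={x1}
C dims 6,15,10; δ0: rk 6, SNF 1^5·2; δ1: rk 9, SNF 1^9
degree 0: 6−6−0 = 0 → Ȟ^0 ≅ 0
degree 1: 15−9−6 = 0 plus torsion [2] → Ȟ^1 ≅ Z/2
degree 2: 10−0−9 = 1 → Ȟ^2 ≅ Z

Ȟ^0(U;F) ≅ 0, Ȟ^1(U;F) ≅ Z/2 and Ȟ^2(U;F) ≅ Z


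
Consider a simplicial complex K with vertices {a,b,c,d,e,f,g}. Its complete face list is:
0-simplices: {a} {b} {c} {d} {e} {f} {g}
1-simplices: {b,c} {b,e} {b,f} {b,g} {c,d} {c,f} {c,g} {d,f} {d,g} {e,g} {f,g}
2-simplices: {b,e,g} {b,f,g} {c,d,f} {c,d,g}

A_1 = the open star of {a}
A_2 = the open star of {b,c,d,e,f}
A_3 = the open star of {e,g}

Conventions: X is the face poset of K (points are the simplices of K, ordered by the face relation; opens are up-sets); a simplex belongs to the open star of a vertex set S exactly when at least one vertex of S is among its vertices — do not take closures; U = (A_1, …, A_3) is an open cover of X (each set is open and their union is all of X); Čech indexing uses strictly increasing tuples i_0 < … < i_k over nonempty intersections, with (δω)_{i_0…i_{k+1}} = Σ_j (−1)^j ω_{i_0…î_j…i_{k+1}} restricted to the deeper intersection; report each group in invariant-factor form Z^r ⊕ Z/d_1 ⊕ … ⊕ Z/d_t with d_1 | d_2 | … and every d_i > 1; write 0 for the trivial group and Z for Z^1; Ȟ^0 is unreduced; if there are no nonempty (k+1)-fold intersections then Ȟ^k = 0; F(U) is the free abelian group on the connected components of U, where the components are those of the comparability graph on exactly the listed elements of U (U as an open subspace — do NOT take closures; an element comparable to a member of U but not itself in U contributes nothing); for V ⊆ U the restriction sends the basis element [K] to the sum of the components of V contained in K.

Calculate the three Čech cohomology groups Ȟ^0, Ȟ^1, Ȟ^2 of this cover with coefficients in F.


intersection data:
  A1={{a}} A2={{b},{c},{d},{e},{f},{b,c},{b,e},{b,f},{b,g},{c,d},{c,f},{c,g},{d,f},{d,g},{e,g},{f,g},{b,e,g},{b,f,g},{c,d,f},{c,d,g}} A3={{e},{g},{b,e},{b,g},{c,g},{d,g},{e,g},{f,g},{b,e,g},{b,f,g},{c,d,g}}
  A23={{e},{b,e},{b,g},{c,g},{d,g},{e,g},{f,g},{b,e,g},{b,f,g},{c,d,g}}
components per intersection:
  A1: {{a}}
  A2: {{b},{c},{d},{e},{f},{b,c},{b,e},{b,f},{b,g},{c,d},{c,f},{c,g},{d,f},{d,g},{e,g},{f,g},{b,e,g},{b,f,g},{c,d,f},{c,d,g}}
  A3: {{e},{g},{b,e},{b,g},{c,g},{d,g},{e,g},{f,g},{b,e,g},{b,f,g},{c,d,g}}
  A23: {{e},{b,e},{b,g},{e,g},{f,g},{b,e,g},{b,f,g}} {{c,g},{d,g},{c,d,g}}
C dims 3,2; δ0: rk 1, SNF 1^1
Ȟ^0 = (3 − 1) − 0 = 2, so Ȟ^0 ≅ Z^2
Ȟ^1 = (2 − 0) − 1 = 1, so Ȟ^1 ≅ Z
Ȟ^2 = (0 − 0) − 0 = 0, so Ȟ^2 ≅ 0

Ȟ^0 = Z^2; Ȟ^1 = Z; Ȟ^2 = 0


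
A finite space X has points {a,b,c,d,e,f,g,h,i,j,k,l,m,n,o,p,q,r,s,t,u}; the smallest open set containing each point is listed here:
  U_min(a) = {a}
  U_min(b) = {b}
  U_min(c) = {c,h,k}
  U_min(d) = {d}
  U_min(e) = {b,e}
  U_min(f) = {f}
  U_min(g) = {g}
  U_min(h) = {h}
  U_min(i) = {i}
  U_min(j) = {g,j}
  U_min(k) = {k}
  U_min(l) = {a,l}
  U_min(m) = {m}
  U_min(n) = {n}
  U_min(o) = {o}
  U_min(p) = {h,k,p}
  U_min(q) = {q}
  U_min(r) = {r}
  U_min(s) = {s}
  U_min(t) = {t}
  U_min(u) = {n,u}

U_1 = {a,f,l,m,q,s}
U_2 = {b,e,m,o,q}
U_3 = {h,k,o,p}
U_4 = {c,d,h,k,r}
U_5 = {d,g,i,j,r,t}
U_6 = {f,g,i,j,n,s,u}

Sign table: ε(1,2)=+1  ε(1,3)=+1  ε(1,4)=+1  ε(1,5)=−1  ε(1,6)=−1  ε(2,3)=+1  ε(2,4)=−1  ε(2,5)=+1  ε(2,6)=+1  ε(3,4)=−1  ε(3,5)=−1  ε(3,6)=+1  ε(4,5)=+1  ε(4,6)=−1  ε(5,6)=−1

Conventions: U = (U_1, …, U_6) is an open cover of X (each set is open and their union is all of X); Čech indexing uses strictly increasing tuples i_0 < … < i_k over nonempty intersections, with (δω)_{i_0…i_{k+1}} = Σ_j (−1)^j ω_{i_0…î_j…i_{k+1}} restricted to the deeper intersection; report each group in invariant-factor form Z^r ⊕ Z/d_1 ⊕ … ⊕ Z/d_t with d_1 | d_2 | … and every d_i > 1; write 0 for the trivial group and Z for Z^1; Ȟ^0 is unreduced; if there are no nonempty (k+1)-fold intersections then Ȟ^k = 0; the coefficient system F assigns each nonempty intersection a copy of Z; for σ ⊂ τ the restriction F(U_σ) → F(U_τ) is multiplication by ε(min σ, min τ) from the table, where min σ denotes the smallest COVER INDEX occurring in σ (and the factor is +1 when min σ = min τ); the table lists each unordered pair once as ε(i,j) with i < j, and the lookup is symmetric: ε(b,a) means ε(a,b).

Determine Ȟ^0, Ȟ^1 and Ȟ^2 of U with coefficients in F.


cover nerve:
  U12={m,q} U16={f,s} U23={o} U34={h,k} U45={d,r} U56={g,i,j}
C dims 6,6; δ0: rk 6, SNF 1^5·2
Ȟ^0: (6−6)−0=0 ⇒ 0
Ȟ^1: (6−0)−6=0 plus torsion [2] ⇒ Z/2
Ȟ^2: (0−0)−0=0 ⇒ 0

Ȟ^0 ≅ 0,  Ȟ^1 ≅ Z/2,  Ȟ^2 ≅ 0


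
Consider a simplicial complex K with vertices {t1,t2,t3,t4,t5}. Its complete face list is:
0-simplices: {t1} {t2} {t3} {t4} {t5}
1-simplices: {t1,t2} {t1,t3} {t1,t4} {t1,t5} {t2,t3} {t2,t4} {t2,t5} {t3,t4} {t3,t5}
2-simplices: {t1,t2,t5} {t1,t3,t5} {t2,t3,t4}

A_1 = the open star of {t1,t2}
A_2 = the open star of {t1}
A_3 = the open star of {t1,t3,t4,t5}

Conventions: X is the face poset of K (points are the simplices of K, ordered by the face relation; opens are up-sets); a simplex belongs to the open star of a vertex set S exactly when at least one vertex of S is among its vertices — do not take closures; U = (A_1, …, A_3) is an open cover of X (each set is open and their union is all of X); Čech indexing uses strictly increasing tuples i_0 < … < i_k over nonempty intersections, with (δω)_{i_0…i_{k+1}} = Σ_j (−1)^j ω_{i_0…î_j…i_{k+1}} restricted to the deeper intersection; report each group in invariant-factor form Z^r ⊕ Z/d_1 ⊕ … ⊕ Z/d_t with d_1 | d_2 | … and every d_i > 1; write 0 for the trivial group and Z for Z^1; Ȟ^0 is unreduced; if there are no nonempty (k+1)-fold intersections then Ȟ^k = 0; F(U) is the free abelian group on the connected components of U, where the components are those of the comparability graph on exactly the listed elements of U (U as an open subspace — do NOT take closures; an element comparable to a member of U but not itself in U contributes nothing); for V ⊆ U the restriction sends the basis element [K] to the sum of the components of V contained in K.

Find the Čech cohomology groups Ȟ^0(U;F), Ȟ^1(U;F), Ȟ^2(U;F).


Ȟ^0 = Z,  Ȟ^1 = Z,  Ȟ^2 = 0

nerve of the cover:
  A1={{t1},{t2},{t1,t2},{t1,t3},{t1,t4},{t1,t5},{t2,t3},{t2,t4},{t2,t5},{t1,t2,t5},{t1,t3,t5},{t2,t3,t4}} A2={{t1},{t1,t2},{t1,t3},{t1,t4},{t1,t5},{t1,t2,t5},{t1,t3,t5}} A3={{t1},{t3},{t4},{t5},{t1,t2},{t1,t3},{t1,t4},{t1,t5},{t2,t3},{t2,t4},{t2,t5},{t3,t4},{t3,t5},{t1,t2,t5},{t1,t3,t5},{t2,t3,t4}}
  A12={{t1},{t1,t2},{t1,t3},{t1,t4},{t1,t5},{t1,t2,t5},{t1,t3,t5}} A13={{t1},{t1,t2},{t1,t3},{t1,t4},{t1,t5},{t2,t3},{t2,t4},{t2,t5},{t1,t2,t5},{t1,t3,t5},{t2,t3,t4}} A23={{t1},{t1,t2},{t1,t3},{t1,t4},{t1,t5},{t1,t2,t5},{t1,t3,t5}}
  A123={{t1},{t1,t2},{t1,t3},{t1,t4},{t1,t5},{t1,t2,t5},{t1,t3,t5}}
components per intersection:
  A1: {{t1},{t2},{t1,t2},{t1,t3},{t1,t4},{t1,t5},{t2,t3},{t2,t4},{t2,t5},{t1,t2,t5},{t1,t3,t5},{t2,t3,t4}}
  A2: {{t1},{t1,t2},{t1,t3},{t1,t4},{t1,t5},{t1,t2,t5},{t1,t3,t5}}
  A3: {{t1},{t3},{t4},{t5},{t1,t2},{t1,t3},{t1,t4},{t1,t5},{t2,t3},{t2,t4},{t2,t5},{t3,t4},{t3,t5},{t1,t2,t5},{t1,t3,t5},{t2,t3,t4}}
  A12: {{t1},{t1,t2},{t1,t3},{t1,t4},{t1,t5},{t1,t2,t5},{t1,t3,t5}}
  A13: {{t1},{t1,t2},{t1,t3},{t1,t4},{t1,t5},{t2,t5},{t1,t2,t5},{t1,t3,t5}} {{t2,t3},{t2,t4},{t2,t3,t4}}
  A23: {{t1},{t1,t2},{t1,t3},{t1,t4},{t1,t5},{t1,t2,t5},{t1,t3,t5}}
  A123: {{t1},{t1,t2},{t1,t3},{t1,t4},{t1,t5},{t1,t2,t5},{t1,t3,t5}}
C dims 3,4,1; δ0: rk 2, SNF 1^2; δ1: rk 1, SNF 1^1
Ȟ^0 = (3 − 2) − 0 = 1, so Ȟ^0 ≅ Z
Ȟ^1 = (4 − 1) − 2 = 1, so Ȟ^1 ≅ Z
Ȟ^2 = (1 − 0) − 1 = 0, so Ȟ^2 ≅ 0


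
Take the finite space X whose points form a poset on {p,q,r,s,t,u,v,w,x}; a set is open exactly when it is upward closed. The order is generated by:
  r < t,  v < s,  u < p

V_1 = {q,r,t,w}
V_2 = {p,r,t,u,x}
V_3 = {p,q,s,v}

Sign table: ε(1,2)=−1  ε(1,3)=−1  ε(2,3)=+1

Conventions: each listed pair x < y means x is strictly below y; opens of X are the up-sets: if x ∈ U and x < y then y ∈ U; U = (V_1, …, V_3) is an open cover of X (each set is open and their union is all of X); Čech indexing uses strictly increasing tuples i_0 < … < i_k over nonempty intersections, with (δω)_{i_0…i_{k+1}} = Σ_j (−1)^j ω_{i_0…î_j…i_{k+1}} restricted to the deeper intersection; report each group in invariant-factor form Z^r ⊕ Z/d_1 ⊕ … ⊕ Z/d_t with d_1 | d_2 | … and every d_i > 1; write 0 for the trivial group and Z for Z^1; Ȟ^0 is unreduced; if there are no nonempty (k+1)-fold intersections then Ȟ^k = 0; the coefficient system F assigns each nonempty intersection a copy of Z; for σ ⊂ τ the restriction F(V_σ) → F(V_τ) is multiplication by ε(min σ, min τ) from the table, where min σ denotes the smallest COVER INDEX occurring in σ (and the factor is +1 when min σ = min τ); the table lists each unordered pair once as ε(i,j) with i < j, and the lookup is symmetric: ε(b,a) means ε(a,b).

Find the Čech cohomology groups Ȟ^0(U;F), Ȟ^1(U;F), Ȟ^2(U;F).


nonempty overlaps:
  V12={r,t} V13={q} V23={p}
C dims 3,3; δ0: rk 2, SNF 1^2
degree 0: 3−2−0 = 1 → Ȟ^0 ≅ Z
degree 1: 3−0−2 = 1 → Ȟ^1 ≅ Z
degree 2: 0−0−0 = 0 → Ȟ^2 ≅ 0

Ȟ^0(U;F) ≅ Z,  Ȟ^1(U;F) ≅ Z,  Ȟ^2(U;F) ≅ 0


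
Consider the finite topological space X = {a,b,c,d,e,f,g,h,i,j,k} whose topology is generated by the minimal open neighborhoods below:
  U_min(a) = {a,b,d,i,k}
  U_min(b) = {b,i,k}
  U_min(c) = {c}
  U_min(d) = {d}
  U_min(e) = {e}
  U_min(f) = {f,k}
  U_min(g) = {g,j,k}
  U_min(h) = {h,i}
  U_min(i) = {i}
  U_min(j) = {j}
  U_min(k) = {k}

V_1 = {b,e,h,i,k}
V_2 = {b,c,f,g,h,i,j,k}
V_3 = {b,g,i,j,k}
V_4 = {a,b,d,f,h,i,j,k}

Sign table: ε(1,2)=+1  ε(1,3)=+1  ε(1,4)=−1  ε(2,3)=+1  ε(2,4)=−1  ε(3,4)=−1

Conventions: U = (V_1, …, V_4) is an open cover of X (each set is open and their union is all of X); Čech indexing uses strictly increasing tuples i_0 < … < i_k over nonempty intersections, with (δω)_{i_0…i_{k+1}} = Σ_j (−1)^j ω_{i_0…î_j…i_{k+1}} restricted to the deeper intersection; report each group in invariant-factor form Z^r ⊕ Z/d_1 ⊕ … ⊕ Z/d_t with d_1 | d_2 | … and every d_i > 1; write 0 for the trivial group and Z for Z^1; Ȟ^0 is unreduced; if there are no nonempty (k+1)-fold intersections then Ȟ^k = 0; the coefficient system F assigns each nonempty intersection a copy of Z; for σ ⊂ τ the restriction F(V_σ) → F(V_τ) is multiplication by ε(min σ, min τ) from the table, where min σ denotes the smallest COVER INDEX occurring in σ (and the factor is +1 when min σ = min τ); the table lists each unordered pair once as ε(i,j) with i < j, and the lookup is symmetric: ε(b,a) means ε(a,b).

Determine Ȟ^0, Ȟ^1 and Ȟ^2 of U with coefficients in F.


nerve simplices:
  V12={b,h,i,k} V13={b,i,k} V14={b,h,i,k} V23={b,g,i,j,k} V24={b,f,h,i,j,k} V34={b,i,j,k}
  V123={b,i,k} V124={b,h,i,k} V134={b,i,k} V234={b,i,j,k}
  V1234={b,i,k}
C dims 4,6,4,1; δ0: rk 3, SNF 1^3; δ1: rk 3, SNF 1^3; δ2: rk 1, SNF 1^1
degree 0: 4−3−0 = 1 → Ȟ^0 ≅ Z
degree 1: 6−3−3 = 0 → Ȟ^1 ≅ 0
degree 2: 4−1−3 = 0 → Ȟ^2 ≅ 0

Ȟ^0(U;F) ≅ Z, Ȟ^1(U;F) ≅ 0 and Ȟ^2(U;F) ≅ 0


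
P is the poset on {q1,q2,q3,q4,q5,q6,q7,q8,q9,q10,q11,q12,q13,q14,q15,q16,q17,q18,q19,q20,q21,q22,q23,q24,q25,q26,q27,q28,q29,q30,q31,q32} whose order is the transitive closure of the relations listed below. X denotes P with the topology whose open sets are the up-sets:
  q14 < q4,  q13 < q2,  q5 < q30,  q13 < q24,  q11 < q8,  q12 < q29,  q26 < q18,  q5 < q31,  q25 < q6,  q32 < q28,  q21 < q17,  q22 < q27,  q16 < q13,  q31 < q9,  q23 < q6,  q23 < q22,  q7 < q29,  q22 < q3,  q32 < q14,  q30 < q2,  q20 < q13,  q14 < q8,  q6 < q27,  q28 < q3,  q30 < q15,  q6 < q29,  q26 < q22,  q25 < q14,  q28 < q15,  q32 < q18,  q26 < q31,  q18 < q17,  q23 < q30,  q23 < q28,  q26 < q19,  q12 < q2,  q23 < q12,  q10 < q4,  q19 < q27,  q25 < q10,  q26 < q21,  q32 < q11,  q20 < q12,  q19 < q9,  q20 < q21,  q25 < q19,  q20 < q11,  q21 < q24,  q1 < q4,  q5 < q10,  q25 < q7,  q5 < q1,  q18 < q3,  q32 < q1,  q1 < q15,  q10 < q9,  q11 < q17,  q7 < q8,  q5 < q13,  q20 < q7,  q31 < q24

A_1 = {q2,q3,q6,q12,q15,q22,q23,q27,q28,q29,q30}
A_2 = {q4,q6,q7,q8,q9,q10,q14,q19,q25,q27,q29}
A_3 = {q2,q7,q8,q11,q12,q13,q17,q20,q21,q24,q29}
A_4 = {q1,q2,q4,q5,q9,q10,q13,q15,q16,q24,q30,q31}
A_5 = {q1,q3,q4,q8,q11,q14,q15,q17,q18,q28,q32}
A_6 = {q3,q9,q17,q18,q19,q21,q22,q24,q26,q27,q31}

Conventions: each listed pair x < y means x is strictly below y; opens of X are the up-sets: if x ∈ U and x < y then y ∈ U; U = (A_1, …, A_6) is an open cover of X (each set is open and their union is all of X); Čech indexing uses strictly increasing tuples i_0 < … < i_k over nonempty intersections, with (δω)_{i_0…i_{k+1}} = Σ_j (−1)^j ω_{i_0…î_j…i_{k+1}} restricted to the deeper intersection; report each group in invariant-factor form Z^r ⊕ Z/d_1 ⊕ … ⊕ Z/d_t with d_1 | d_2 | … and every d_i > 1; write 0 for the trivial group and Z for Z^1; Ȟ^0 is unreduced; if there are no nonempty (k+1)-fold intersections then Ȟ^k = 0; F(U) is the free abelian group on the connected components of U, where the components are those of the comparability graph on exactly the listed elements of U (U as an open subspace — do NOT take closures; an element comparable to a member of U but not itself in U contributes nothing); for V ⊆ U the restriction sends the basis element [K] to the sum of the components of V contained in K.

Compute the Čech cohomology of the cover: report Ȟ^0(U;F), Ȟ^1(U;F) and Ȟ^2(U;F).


intersection data:
  A12={q6,q27,q29} A13={q2,q12,q29} A14={q2,q15,q30} A15={q3,q15,q28} A16={q3,q22,q27} A23={q7,q8,q29} A24={q4,q9,q10} A25={q4,q8,q14} A26={q9,q19,q27} A34={q2,q13,q24} A35={q8,q11,q17} A36={q17,q21,q24} A45={q1,q4,q15} A46={q9,q24,q31} A56={q3,q17,q18}
  A123={q29} A126={q27} A134={q2} A145={q15} A156={q3} A235={q8} A245={q4} A246={q9} A346={q24} A356={q17}
components per intersection:
  A1: {q2,q3,q6,q12,q15,q22,q23,q27,q28,q29,q30}
  A2: {q4,q6,q7,q8,q9,q10,q14,q19,q25,q27,q29}
  A3: {q2,q7,q8,q11,q12,q13,q17,q20,q21,q24,q29}
  A4: {q1,q2,q4,q5,q9,q10,q13,q15,q16,q24,q30,q31}
  A5: {q1,q3,q4,q8,q11,q14,q15,q17,q18,q28,q32}
  A6: {q3,q9,q17,q18,q19,q21,q22,q24,q26,q27,q31}
  A12: {q6,q27,q29}
  A13: {q2,q12,q29}
  A14: {q2,q15,q30}
  A15: {q3,q15,q28}
  A16: {q3,q22,q27}
  A23: {q7,q8,q29}
  A24: {q4,q9,q10}
  A25: {q4,q8,q14}
  A26: {q9,q19,q27}
  A34: {q2,q13,q24}
  A35: {q8,q11,q17}
  A36: {q17,q21,q24}
  A45: {q1,q4,q15}
  A46: {q9,q24,q31}
  A56: {q3,q17,q18}
  A123: {q29}
  A126: {q27}
  A134: {q2}
  A145: {q15}
  A156: {q3}
  A235: {q8}
  A245: {q4}
  A246: {q9}
  A346: {q24}
  A356: {q17}
C dims 6,15,10; δ0: rk 5, SNF 1^5; δ1: rk 10, SNF 1^9·2
Ȟ^0 = (6 − 5) − 0 = 1, so Ȟ^0 ≅ Z
Ȟ^1 = (15 − 10) − 5 = 0, so Ȟ^1 ≅ 0
Ȟ^2 = (10 − 0) − 10 = 0 plus torsion [2], so Ȟ^2 ≅ Z/2

Ȟ^0 ≅ Z,  Ȟ^1 ≅ 0,  Ȟ^2 ≅ Z/2


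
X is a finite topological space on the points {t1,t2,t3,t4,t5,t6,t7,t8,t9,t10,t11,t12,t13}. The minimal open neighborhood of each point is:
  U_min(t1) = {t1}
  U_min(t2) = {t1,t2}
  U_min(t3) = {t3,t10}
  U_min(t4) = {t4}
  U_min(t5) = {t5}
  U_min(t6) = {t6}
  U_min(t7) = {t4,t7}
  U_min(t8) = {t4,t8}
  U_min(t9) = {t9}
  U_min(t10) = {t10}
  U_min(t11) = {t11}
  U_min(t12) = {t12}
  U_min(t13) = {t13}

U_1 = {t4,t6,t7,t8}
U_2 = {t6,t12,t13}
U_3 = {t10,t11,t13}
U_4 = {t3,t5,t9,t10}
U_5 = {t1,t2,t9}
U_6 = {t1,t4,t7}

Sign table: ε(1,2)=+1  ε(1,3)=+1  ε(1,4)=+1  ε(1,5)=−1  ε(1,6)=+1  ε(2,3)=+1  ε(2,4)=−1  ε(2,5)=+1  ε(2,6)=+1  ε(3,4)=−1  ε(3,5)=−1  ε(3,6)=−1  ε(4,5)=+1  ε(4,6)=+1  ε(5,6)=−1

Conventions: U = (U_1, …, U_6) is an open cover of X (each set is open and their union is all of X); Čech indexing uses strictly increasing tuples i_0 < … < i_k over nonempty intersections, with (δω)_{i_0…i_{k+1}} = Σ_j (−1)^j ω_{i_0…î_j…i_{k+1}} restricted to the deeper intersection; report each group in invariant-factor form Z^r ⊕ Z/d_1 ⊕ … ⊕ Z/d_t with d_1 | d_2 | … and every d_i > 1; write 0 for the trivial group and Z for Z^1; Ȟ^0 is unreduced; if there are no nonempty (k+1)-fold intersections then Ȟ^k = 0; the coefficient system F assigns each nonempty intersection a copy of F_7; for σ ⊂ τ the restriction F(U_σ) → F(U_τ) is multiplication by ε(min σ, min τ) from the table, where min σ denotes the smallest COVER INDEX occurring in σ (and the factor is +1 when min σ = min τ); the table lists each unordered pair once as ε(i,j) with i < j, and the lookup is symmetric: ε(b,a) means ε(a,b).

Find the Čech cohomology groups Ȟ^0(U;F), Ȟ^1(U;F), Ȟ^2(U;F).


intersection data:
  U12={t6} U16={t4,t7} U23={t13} U34={t10} U45={t9} U56={t1}
C dims 6,6; δ0: rk_F7 5
Ȟ^0 = (6 − 5) − 0 = 1, so Ȟ^0 ≅ Z/7
Ȟ^1 = (6 − 0) − 5 = 1, so Ȟ^1 ≅ Z/7
Ȟ^2 = (0 − 0) − 0 = 0, so Ȟ^2 ≅ 0

Ȟ^0(U;F) ≅ Z/7,  Ȟ^1(U;F) ≅ Z/7,  Ȟ^2(U;F) ≅ 0


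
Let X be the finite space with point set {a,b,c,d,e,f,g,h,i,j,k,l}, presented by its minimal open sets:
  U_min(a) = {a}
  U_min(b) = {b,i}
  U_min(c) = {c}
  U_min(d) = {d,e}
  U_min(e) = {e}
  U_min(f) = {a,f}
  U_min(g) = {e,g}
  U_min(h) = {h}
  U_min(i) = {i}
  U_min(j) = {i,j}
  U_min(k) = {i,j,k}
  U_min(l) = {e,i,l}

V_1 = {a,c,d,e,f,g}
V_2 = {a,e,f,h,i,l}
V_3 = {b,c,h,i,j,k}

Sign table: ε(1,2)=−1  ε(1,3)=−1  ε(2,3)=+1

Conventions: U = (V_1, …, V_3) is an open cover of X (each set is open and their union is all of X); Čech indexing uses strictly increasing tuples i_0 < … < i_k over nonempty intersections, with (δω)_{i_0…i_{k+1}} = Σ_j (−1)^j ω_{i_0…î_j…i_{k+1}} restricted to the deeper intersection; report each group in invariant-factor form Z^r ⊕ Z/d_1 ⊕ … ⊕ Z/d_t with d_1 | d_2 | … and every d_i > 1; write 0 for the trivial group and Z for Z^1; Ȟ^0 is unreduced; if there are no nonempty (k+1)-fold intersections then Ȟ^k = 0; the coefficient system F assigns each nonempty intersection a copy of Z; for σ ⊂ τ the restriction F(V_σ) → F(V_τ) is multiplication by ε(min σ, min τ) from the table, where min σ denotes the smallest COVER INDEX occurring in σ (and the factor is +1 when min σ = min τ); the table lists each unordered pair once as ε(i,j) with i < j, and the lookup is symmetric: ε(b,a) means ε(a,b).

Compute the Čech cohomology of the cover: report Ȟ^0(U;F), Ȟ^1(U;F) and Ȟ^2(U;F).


cover nerve:
  V12={a,e,f} V13={c} V23={h,i}
C dims 3,3; δ0: rk 2, SNF 1^2
Ȟ^0: (3−2)−0=1 ⇒ Z
Ȟ^1: (3−0)−2=1 ⇒ Z
Ȟ^2: (0−0)−0=0 ⇒ 0

Ȟ^0(U;F) ≅ Z,  Ȟ^1(U;F) ≅ Z,  Ȟ^2(U;F) ≅ 0


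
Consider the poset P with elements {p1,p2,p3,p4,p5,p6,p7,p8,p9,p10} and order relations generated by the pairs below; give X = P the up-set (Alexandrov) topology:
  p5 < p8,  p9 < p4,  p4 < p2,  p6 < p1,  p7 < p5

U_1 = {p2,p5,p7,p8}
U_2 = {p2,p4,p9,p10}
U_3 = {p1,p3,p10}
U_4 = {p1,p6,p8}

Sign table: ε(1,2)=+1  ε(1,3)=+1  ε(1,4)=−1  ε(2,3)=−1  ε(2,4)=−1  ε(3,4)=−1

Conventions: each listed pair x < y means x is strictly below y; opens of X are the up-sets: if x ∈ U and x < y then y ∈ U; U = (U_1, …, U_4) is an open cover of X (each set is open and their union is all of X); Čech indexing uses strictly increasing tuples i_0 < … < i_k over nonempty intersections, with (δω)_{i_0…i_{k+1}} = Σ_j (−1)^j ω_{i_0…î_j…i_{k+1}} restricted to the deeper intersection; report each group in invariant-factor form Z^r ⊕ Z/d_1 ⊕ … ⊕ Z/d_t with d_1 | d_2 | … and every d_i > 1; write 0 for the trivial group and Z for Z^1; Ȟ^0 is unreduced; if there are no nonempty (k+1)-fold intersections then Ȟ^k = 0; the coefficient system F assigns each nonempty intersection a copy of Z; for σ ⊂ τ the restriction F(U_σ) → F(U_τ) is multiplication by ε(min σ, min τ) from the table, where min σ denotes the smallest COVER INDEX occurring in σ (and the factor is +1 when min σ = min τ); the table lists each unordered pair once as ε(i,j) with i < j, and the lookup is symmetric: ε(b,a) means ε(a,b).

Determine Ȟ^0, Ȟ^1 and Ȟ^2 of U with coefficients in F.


nonempty intersections:
  U12={p2} U14={p8} U23={p10} U34={p1}
C dims 4,4; δ0: rk 4, SNF 1^3·2
Ȟ^0: (4−4)−0=0 ⇒ 0
Ȟ^1: (4−0)−4=0 plus torsion [2] ⇒ Z/2
Ȟ^2: (0−0)−0=0 ⇒ 0

Ȟ^0(U;F) ≅ 0, Ȟ^1(U;F) ≅ Z/2 and Ȟ^2(U;F) ≅ 0


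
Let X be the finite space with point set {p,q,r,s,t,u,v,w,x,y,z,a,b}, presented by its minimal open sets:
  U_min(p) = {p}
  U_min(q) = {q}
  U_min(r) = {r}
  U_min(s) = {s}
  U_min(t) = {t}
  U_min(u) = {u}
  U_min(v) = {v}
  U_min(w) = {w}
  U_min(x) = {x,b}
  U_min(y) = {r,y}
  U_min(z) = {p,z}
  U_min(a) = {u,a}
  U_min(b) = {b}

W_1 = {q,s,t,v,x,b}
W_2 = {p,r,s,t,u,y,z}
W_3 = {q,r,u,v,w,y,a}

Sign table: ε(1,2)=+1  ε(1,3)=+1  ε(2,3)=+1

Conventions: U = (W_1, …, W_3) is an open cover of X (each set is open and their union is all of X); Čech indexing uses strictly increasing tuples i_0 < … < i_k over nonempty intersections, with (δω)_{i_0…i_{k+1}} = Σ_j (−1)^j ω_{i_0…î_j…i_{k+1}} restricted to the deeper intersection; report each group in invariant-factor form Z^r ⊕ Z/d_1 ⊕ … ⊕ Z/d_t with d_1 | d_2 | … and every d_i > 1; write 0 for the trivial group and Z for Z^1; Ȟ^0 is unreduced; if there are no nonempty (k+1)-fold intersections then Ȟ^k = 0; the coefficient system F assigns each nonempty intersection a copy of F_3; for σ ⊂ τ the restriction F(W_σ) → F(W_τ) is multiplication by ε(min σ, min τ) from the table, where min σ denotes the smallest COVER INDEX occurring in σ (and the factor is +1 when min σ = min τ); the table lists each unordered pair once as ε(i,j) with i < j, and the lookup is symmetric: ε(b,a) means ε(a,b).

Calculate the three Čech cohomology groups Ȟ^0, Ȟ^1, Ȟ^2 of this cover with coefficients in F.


intersection data:
  W12={s,t} W13={q,v} W23={r,u,y}
C dims 3,3; δ0: rk_F3 2
Ȟ^0 = (3 − 2) − 0 = 1, so Ȟ^0 ≅ Z/3
Ȟ^1 = (3 − 0) − 2 = 1, so Ȟ^1 ≅ Z/3
Ȟ^2 = (0 − 0) − 0 = 0, so Ȟ^2 ≅ 0

Ȟ^0 ≅ Z/3, Ȟ^1 ≅ Z/3, Ȟ^2 ≅ 0


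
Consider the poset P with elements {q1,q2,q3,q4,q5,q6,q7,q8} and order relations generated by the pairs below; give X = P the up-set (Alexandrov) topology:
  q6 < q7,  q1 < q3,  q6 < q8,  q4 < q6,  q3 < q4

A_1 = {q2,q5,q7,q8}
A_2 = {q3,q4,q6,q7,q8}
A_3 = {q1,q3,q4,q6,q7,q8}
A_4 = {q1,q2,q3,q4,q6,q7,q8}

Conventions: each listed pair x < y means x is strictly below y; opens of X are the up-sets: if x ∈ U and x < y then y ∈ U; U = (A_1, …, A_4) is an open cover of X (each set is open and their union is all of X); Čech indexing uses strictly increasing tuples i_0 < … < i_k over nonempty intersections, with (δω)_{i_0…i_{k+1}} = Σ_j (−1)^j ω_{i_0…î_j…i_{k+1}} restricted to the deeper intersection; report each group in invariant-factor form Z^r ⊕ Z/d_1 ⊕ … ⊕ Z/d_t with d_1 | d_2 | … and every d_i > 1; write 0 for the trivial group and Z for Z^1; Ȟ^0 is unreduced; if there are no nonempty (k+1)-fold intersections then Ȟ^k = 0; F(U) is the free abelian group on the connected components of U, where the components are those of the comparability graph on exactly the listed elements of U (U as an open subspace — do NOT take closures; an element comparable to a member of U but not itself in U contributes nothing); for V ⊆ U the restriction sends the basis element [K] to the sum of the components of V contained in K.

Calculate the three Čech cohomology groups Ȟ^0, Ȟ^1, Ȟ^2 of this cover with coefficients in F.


Ȟ^0 ≅ Z^3, Ȟ^1 ≅ 0, Ȟ^2 ≅ 0

cover nerve:
  A12={q7,q8} A13={q7,q8} A14={q2,q7,q8} A23={q3,q4,q6,q7,q8} A24={q3,q4,q6,q7,q8} A34={q1,q3,q4,q6,q7,q8}
  A123={q7,q8} A124={q7,q8} A134={q7,q8} A234={q3,q4,q6,q7,q8}
  A1234={q7,q8}
components per intersection:
  A1: {q2} {q5} {q7} {q8}
  A2: {q3,q4,q6,q7,q8}
  A3: {q1,q3,q4,q6,q7,q8}
  A4: {q1,q3,q4,q6,q7,q8} {q2}
  A12: {q7} {q8}
  A13: {q7} {q8}
  A14: {q2} {q7} {q8}
  A23: {q3,q4,q6,q7,q8}
  A24: {q3,q4,q6,q7,q8}
  A34: {q1,q3,q4,q6,q7,q8}
  A123: {q7} {q8}
  A124: {q7} {q8}
  A134: {q7} {q8}
  A234: {q3,q4,q6,q7,q8}
  A1234: {q7} {q8}
C dims 8,10,7,2; δ0: rk 5, SNF 1^5; δ1: rk 5, SNF 1^5; δ2: rk 2, SNF 1^2
Ȟ^0: (8−5)−0=3 ⇒ Z^3
Ȟ^1: (10−5)−5=0 ⇒ 0
Ȟ^2: (7−2)−5=0 ⇒ 0


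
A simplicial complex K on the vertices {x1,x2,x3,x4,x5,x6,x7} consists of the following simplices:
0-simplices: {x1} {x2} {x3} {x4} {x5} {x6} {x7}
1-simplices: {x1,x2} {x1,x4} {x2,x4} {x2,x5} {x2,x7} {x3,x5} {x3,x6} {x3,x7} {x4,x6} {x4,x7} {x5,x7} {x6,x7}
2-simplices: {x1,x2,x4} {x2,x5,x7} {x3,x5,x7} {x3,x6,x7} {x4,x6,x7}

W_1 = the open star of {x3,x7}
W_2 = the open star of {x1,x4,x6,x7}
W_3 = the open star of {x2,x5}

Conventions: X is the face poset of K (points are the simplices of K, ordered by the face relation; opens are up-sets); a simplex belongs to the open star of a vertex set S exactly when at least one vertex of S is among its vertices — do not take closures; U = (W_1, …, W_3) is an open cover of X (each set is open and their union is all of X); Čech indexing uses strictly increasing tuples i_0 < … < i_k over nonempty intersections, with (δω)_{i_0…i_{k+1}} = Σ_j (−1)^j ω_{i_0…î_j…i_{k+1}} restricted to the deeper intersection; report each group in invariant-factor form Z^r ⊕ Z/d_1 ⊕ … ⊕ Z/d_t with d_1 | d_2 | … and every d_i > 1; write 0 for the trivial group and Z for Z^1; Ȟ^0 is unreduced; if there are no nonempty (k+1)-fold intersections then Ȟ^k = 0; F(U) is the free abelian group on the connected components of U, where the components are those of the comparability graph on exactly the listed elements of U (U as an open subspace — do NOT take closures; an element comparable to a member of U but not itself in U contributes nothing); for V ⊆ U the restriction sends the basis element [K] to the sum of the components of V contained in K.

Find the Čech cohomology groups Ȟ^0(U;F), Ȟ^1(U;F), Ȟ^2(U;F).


Ȟ^0 ≅ Z, Ȟ^1 ≅ Z and Ȟ^2 ≅ 0

intersection data:
  W1={{x3},{x7},{x2,x7},{x3,x5},{x3,x6},{x3,x7},{x4,x7},{x5,x7},{x6,x7},{x2,x5,x7},{x3,x5,x7},{x3,x6,x7},{x4,x6,x7}} W2={{x1},{x4},{x6},{x7},{x1,x2},{x1,x4},{x2,x4},{x2,x7},{x3,x6},{x3,x7},{x4,x6},{x4,x7},{x5,x7},{x6,x7},{x1,x2,x4},{x2,x5,x7},{x3,x5,x7},{x3,x6,x7},{x4,x6,x7}} W3={{x2},{x5},{x1,x2},{x2,x4},{x2,x5},{x2,x7},{x3,x5},{x5,x7},{x1,x2,x4},{x2,x5,x7},{x3,x5,x7}}
  W12={{x7},{x2,x7},{x3,x6},{x3,x7},{x4,x7},{x5,x7},{x6,x7},{x2,x5,x7},{x3,x5,x7},{x3,x6,x7},{x4,x6,x7}} W13={{x2,x7},{x3,x5},{x5,x7},{x2,x5,x7},{x3,x5,x7}} W23={{x1,x2},{x2,x4},{x2,x7},{x5,x7},{x1,x2,x4},{x2,x5,x7},{x3,x5,x7}}
  W123={{x2,x7},{x5,x7},{x2,x5,x7},{x3,x5,x7}}
components per intersection:
  W1: {{x3},{x7},{x2,x7},{x3,x5},{x3,x6},{x3,x7},{x4,x7},{x5,x7},{x6,x7},{x2,x5,x7},{x3,x5,x7},{x3,x6,x7},{x4,x6,x7}}
  W2: {{x1},{x4},{x6},{x7},{x1,x2},{x1,x4},{x2,x4},{x2,x7},{x3,x6},{x3,x7},{x4,x6},{x4,x7},{x5,x7},{x6,x7},{x1,x2,x4},{x2,x5,x7},{x3,x5,x7},{x3,x6,x7},{x4,x6,x7}}
  W3: {{x2},{x5},{x1,x2},{x2,x4},{x2,x5},{x2,x7},{x3,x5},{x5,x7},{x1,x2,x4},{x2,x5,x7},{x3,x5,x7}}
  W12: {{x7},{x2,x7},{x3,x6},{x3,x7},{x4,x7},{x5,x7},{x6,x7},{x2,x5,x7},{x3,x5,x7},{x3,x6,x7},{x4,x6,x7}}
  W13: {{x2,x7},{x3,x5},{x5,x7},{x2,x5,x7},{x3,x5,x7}}
  W23: {{x1,x2},{x2,x4},{x1,x2,x4}} {{x2,x7},{x5,x7},{x2,x5,x7},{x3,x5,x7}}
  W123: {{x2,x7},{x5,x7},{x2,x5,x7},{x3,x5,x7}}
C dims 3,4,1; δ0: rk 2, SNF 1^2; δ1: rk 1, SNF 1^1
Ȟ^0 = (3 − 2) − 0 = 1, so Ȟ^0 ≅ Z
Ȟ^1 = (4 − 1) − 2 = 1, so Ȟ^1 ≅ Z
Ȟ^2 = (1 − 0) − 1 = 0, so Ȟ^2 ≅ 0


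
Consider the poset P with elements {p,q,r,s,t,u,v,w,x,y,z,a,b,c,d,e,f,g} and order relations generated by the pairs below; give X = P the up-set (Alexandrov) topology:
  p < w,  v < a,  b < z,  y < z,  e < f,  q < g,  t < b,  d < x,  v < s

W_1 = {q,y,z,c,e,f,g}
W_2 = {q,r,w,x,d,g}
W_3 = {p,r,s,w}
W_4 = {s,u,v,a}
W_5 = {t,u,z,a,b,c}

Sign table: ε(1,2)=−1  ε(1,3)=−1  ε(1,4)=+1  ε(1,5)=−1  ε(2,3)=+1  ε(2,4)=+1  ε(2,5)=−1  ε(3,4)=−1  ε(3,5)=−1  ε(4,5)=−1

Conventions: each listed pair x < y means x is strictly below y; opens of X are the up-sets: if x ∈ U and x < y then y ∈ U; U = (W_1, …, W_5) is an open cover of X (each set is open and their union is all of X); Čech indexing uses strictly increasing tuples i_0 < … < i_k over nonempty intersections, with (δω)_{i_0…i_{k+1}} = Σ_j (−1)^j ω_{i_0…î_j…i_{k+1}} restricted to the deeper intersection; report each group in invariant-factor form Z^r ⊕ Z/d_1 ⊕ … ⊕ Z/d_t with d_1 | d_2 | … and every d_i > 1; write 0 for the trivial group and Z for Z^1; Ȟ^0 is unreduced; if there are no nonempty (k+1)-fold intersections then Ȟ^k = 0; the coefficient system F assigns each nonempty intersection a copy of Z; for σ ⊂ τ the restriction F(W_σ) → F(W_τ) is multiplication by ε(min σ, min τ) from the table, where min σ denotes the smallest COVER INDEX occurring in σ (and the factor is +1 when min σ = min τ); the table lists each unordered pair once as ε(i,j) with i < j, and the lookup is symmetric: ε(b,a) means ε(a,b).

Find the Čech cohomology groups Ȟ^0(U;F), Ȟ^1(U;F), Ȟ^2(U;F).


Ȟ^0(U;F) ≅ Z,  Ȟ^1(U;F) ≅ Z,  Ȟ^2(U;F) ≅ 0

nonempty intersections:
  W12={q,g} W15={z,c} W23={r,w} W34={s} W45={u,a}
C dims 5,5; δ0: rk 4, SNF 1^4
Ȟ^0: (5−4)−0=1 ⇒ Z
Ȟ^1: (5−0)−4=1 ⇒ Z
Ȟ^2: (0−0)−0=0 ⇒ 0


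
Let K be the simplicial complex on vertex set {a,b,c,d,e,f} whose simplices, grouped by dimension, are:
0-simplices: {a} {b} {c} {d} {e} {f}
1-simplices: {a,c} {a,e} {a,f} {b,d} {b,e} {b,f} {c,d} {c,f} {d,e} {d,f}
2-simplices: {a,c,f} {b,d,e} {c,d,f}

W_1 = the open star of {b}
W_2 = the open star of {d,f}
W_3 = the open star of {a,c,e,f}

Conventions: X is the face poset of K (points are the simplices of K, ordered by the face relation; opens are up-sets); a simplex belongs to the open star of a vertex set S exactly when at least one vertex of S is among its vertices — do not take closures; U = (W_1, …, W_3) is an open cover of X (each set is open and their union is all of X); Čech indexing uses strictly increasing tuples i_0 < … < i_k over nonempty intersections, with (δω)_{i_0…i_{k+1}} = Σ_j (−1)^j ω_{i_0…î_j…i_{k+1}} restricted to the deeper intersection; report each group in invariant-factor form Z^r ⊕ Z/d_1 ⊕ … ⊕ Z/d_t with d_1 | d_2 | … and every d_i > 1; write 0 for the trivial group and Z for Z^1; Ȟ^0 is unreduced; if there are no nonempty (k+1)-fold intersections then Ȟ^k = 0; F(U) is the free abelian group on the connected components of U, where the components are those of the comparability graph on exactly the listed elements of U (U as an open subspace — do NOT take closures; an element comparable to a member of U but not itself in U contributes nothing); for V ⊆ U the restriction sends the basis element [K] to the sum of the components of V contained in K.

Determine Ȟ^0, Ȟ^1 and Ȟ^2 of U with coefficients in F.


Ȟ^0 ≅ Z, Ȟ^1 ≅ Z^2 and Ȟ^2 ≅ 0

nonempty intersections:
  W1={{b},{b,d},{b,e},{b,f},{b,d,e}} W2={{d},{f},{a,f},{b,d},{b,f},{c,d},{c,f},{d,e},{d,f},{a,c,f},{b,d,e},{c,d,f}} W3={{a},{c},{e},{f},{a,c},{a,e},{a,f},{b,e},{b,f},{c,d},{c,f},{d,e},{d,f},{a,c,f},{b,d,e},{c,d,f}}
  W12={{b,d},{b,f},{b,d,e}} W13={{b,e},{b,f},{b,d,e}} W23={{f},{a,f},{b,f},{c,d},{c,f},{d,e},{d,f},{a,c,f},{b,d,e},{c,d,f}}
  W123={{b,f},{b,d,e}}
components per intersection:
  W1: {{b},{b,d},{b,e},{b,f},{b,d,e}}
  W2: {{d},{f},{a,f},{b,d},{b,f},{c,d},{c,f},{d,e},{d,f},{a,c,f},{b,d,e},{c,d,f}}
  W3: {{a},{c},{e},{f},{a,c},{a,e},{a,f},{b,e},{b,f},{c,d},{c,f},{d,e},{d,f},{a,c,f},{b,d,e},{c,d,f}}
  W12: {{b,d},{b,d,e}} {{b,f}}
  W13: {{b,e},{b,d,e}} {{b,f}}
  W23: {{f},{a,f},{b,f},{c,d},{c,f},{d,f},{a,c,f},{c,d,f}} {{d,e},{b,d,e}}
  W123: {{b,f}} {{b,d,e}}
C dims 3,6,2; δ0: rk 2, SNF 1^2; δ1: rk 2, SNF 1^2
Ȟ^0: (3−2)−0=1 ⇒ Z
Ȟ^1: (6−2)−2=2 ⇒ Z^2
Ȟ^2: (2−0)−2=0 ⇒ 0


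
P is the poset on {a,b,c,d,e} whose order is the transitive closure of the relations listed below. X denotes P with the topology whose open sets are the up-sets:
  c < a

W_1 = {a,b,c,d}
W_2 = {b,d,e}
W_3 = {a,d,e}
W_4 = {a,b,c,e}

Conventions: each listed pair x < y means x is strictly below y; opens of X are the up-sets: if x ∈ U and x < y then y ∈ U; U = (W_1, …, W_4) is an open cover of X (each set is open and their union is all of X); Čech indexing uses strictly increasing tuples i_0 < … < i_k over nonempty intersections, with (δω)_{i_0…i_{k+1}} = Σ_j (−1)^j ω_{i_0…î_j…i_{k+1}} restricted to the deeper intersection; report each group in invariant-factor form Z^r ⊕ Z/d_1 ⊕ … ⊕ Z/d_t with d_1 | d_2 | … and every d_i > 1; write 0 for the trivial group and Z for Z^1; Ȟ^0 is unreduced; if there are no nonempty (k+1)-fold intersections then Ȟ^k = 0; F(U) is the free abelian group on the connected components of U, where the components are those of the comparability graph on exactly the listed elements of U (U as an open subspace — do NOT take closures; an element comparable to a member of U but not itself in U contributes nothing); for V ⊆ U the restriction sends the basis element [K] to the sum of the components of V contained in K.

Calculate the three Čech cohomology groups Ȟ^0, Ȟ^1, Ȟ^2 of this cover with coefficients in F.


nerve of the cover:
  W12={b,d} W13={a,d} W14={a,b,c} W23={d,e} W24={b,e} W34={a,e}
  W123={d} W124={b} W134={a} W234={e}
components per intersection:
  W1: {a,c} {b} {d}
  W2: {b} {d} {e}
  W3: {a} {d} {e}
  W4: {a,c} {b} {e}
  W12: {b} {d}
  W13: {a} {d}
  W14: {a,c} {b}
  W23: {d} {e}
  W24: {b} {e}
  W34: {a} {e}
  W123: {d}
  W124: {b}
  W134: {a}
  W234: {e}
C dims 12,12,4; δ0: rk 8, SNF 1^8; δ1: rk 4, SNF 1^4
Ȟ^0 = (12 − 8) − 0 = 4, so Ȟ^0 ≅ Z^4
Ȟ^1 = (12 − 4) − 8 = 0, so Ȟ^1 ≅ 0
Ȟ^2 = (4 − 0) − 4 = 0, so Ȟ^2 ≅ 0

Ȟ^0 = Z^4; Ȟ^1 = 0; Ȟ^2 = 0


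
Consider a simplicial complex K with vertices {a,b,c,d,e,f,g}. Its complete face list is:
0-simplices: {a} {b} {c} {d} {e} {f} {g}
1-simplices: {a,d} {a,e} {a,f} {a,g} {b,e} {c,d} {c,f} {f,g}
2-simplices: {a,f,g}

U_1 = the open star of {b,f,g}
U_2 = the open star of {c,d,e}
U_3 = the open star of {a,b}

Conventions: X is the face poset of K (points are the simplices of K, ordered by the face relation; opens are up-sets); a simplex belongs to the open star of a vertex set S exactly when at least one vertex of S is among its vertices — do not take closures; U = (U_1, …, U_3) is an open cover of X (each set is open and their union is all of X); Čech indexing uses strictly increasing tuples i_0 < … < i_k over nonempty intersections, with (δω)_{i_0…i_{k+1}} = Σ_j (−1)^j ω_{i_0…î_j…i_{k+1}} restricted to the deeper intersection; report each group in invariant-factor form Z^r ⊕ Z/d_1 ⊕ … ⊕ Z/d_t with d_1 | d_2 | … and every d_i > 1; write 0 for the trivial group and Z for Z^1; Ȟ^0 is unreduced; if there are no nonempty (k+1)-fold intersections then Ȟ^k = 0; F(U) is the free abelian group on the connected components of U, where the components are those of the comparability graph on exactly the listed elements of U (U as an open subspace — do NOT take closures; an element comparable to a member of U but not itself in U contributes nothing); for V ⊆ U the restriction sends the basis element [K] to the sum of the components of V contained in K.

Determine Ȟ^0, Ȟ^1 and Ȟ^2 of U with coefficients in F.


Ȟ^0 ≅ Z, Ȟ^1 ≅ Z and Ȟ^2 ≅ 0

intersection data:
  U1={{b},{f},{g},{a,f},{a,g},{b,e},{c,f},{f,g},{a,f,g}} U2={{c},{d},{e},{a,d},{a,e},{b,e},{c,d},{c,f}} U3={{a},{b},{a,d},{a,e},{a,f},{a,g},{b,e},{a,f,g}}
  U12={{b,e},{c,f}} U13={{b},{a,f},{a,g},{b,e},{a,f,g}} U23={{a,d},{a,e},{b,e}}
  U123={{b,e}}
components per intersection:
  U1: {{b},{b,e}} {{f},{g},{a,f},{a,g},{c,f},{f,g},{a,f,g}}
  U2: {{c},{d},{a,d},{c,d},{c,f}} {{e},{a,e},{b,e}}
  U3: {{a},{a,d},{a,e},{a,f},{a,g},{a,f,g}} {{b},{b,e}}
  U12: {{b,e}} {{c,f}}
  U13: {{b},{b,e}} {{a,f},{a,g},{a,f,g}}
  U23: {{a,d}} {{a,e}} {{b,e}}
  U123: {{b,e}}
C dims 6,7,1; δ0: rk 5, SNF 1^5; δ1: rk 1, SNF 1^1
Ȟ^0 = (6 − 5) − 0 = 1, so Ȟ^0 ≅ Z
Ȟ^1 = (7 − 1) − 5 = 1, so Ȟ^1 ≅ Z
Ȟ^2 = (1 − 0) − 1 = 0, so Ȟ^2 ≅ 0
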